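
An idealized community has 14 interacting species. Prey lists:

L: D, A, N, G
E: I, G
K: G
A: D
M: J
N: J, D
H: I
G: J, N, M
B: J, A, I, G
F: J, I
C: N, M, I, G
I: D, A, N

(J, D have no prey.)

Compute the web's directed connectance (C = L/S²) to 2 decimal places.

The web has S = 14 species and L = 28 feeding links.
C = L / S² = 28 / 196 = 0.1429 ≈ 0.14.

C = 0.14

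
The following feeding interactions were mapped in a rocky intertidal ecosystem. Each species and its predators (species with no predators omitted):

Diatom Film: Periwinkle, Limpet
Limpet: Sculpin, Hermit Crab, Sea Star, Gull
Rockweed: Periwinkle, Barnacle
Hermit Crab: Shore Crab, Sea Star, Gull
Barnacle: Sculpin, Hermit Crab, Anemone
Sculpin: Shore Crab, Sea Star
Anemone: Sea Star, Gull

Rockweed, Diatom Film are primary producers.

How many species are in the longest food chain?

One longest chain: Rockweed → Barnacle → Sculpin → Shore Crab.
It has 4 species and 3 links.

4 species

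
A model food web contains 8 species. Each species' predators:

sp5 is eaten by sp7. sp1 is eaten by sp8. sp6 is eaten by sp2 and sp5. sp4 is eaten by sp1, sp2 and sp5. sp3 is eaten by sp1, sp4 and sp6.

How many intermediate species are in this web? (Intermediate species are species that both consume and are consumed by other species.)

Intermediate species (has both prey and predators): sp6, sp4, sp1, sp5.
Count: 4.

4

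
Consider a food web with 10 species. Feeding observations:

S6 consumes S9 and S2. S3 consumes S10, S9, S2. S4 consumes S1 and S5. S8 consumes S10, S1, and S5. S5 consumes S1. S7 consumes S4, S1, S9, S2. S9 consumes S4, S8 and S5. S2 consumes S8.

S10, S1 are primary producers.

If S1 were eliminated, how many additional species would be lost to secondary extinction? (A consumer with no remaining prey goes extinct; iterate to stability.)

2

Remove S1.
Round 1: S5 (all prey gone) → extinct.
Round 2: S4 (all prey gone) → extinct.
No further losses. Total secondary extinctions: 2.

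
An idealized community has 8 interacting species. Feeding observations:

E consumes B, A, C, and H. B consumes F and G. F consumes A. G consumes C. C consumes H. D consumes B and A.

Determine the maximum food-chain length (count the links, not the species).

One longest chain: H → C → G → B → D.
It has 5 species and 4 links.

4 links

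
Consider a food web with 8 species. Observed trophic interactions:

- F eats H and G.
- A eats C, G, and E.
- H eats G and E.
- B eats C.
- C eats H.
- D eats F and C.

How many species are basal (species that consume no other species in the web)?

2

Basal species (no prey listed): G, E.
Count: 2.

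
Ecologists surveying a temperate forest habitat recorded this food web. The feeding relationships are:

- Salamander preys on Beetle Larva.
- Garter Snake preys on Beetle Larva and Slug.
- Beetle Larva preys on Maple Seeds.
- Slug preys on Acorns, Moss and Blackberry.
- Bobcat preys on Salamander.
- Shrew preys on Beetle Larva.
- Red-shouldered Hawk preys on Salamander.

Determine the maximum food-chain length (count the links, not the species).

3 links

One longest chain: Maple Seeds → Beetle Larva → Salamander → Red-shouldered Hawk.
It has 4 species and 3 links.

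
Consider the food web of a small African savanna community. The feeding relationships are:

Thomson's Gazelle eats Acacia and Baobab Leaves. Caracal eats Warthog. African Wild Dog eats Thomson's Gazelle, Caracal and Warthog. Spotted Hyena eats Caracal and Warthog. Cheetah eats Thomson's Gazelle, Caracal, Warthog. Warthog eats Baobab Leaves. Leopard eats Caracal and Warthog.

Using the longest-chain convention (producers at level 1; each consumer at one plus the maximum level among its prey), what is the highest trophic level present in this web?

Producers (level 1): Acacia, Baobab Leaves.
Baobab Leaves → Warthog → Caracal → Leopard gives Leopard level 4.
No species has a prey at level 4, so no species reaches level 5.

4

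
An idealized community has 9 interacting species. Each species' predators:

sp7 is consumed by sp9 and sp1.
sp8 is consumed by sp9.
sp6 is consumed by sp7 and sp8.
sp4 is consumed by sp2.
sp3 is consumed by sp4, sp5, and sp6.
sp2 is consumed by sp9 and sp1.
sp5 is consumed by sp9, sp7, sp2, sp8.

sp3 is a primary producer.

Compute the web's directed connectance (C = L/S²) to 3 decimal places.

The web has S = 9 species and L = 15 feeding links.
C = L / S² = 15 / 81 = 0.1852 ≈ 0.185.

C = 0.185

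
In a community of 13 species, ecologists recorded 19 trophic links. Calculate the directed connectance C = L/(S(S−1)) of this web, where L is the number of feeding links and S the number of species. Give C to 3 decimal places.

C = 0.122

The web has S = 13 species and L = 19 feeding links.
C = L / (S(S−1)) = 19 / 156 = 0.1218 ≈ 0.122.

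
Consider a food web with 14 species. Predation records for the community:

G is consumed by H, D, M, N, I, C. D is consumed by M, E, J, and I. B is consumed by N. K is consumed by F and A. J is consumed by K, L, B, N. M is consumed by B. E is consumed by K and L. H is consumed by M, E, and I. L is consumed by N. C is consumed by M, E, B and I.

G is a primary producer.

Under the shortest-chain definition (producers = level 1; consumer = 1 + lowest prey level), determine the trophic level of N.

G is a producer → level 1.
N eats G → level 2.

Trophic level 2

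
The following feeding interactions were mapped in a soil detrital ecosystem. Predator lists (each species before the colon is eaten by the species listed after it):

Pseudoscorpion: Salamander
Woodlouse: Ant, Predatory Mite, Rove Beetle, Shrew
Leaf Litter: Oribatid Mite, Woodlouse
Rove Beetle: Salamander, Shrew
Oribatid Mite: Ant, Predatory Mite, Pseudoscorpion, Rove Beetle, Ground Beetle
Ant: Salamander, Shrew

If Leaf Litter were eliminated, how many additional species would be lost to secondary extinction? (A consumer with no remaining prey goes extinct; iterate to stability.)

9

Remove Leaf Litter.
Round 1: Oribatid Mite (all prey gone), Woodlouse (all prey gone) → extinct.
Round 2: Ant (all prey gone), Predatory Mite (all prey gone), Pseudoscorpion (all prey gone), Rove Beetle (all prey gone), Ground Beetle (all prey gone) → extinct.
Round 3: Salamander (all prey gone), Shrew (all prey gone) → extinct.
No further losses. Total secondary extinctions: 9.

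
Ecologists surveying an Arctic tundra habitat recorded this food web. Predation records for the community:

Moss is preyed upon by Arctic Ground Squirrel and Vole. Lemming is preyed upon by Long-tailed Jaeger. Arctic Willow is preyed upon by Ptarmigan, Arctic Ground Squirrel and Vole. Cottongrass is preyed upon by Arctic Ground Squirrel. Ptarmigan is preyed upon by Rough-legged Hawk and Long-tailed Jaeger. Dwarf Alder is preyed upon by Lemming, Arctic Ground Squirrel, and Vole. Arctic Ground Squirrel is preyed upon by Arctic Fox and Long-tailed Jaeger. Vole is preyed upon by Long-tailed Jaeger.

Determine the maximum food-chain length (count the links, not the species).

2 links

One longest chain: Arctic Willow → Ptarmigan → Long-tailed Jaeger.
It has 3 species and 2 links.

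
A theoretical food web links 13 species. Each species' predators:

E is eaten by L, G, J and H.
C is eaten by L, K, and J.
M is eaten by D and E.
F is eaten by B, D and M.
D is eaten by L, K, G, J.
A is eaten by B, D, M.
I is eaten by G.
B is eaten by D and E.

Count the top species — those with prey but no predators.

Top species (has prey, but nothing eats it): H, L, G, J, K.
Count: 5.

5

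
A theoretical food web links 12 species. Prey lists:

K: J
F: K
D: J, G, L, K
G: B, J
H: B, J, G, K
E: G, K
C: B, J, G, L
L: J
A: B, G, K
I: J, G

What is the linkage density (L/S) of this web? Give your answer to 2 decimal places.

L/S = 2.00

There are L = 24 links among S = 12 species.
L/S = 24/12 = 2.0000 ≈ 2.00.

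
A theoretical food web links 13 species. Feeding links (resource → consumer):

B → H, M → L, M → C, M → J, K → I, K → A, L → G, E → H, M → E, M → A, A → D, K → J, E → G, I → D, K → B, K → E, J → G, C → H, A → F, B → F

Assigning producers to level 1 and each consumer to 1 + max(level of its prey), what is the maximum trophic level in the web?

3

Producers (level 1): M, K.
M → E → H gives H level 3.
No species has a prey at level 3, so no species reaches level 4.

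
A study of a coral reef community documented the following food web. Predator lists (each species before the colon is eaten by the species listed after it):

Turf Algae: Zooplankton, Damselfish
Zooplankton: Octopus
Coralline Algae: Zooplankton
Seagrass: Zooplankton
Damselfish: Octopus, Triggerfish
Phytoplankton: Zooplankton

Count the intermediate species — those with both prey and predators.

2

Intermediate species (has both prey and predators): Zooplankton, Damselfish.
Count: 2.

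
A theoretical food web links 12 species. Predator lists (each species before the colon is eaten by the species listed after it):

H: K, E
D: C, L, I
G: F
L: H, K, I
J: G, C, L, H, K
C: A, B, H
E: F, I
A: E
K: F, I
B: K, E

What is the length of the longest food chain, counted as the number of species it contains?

5 species

One longest chain: D → C → B → K → F.
It has 5 species and 4 links.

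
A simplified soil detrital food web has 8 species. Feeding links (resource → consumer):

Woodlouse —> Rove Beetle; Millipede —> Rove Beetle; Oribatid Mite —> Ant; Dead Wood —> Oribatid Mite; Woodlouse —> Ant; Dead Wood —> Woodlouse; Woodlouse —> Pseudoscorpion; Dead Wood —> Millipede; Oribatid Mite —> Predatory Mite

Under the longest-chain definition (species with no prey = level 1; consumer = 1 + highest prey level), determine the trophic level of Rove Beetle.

Dead Wood has no prey (basal) → level 1.
Millipede eats Dead Wood → level 2.
Rove Beetle eats Millipede (level 2); other prey at levels: Woodlouse 2 → level 3.

Trophic level 3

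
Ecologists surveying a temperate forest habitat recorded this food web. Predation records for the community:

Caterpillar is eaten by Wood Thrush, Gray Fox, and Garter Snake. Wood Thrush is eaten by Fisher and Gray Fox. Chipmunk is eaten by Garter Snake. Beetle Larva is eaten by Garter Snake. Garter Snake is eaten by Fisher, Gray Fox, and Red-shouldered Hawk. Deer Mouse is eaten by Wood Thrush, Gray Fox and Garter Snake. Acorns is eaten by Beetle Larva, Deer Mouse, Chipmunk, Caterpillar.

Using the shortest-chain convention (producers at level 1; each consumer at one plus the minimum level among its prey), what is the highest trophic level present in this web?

4

Producers (level 1): Acorns.
Following each consumer down to its lowest-level prey: Acorns → Caterpillar → Garter Snake → Red-shouldered Hawk (levels 1 through 4).
All prey of Red-shouldered Hawk (Garter Snake 3) are at level 3 or above, so Red-shouldered Hawk is at level 1 + 3 = 4.
Every consumer has at least one prey at level 3 or below, so none exceeds level 4.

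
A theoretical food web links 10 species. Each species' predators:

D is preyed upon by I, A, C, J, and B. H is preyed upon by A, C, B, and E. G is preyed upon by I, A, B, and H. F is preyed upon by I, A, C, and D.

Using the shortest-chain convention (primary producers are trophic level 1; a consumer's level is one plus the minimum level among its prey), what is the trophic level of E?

Trophic level 3

G is a producer → level 1.
H eats G → level 2.
E eats H → level 3.
No prey of E is below level 2, so 3 is the minimum.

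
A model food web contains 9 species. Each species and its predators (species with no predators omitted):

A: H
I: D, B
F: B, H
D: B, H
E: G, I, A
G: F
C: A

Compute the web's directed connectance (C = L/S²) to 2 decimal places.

C = 0.15

The web has S = 9 species and L = 12 feeding links.
C = L / S² = 12 / 81 = 0.1481 ≈ 0.15.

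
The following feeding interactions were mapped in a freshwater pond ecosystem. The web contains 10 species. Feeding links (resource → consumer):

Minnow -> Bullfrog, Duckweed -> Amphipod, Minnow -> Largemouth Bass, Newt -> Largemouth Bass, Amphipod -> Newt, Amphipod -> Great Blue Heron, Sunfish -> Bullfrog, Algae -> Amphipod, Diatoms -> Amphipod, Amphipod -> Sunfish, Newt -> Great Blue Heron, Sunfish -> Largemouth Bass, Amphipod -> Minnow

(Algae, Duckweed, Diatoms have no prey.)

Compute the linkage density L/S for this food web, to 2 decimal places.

L/S = 1.30

There are L = 13 links among S = 10 species.
L/S = 13/10 = 1.3000 ≈ 1.30.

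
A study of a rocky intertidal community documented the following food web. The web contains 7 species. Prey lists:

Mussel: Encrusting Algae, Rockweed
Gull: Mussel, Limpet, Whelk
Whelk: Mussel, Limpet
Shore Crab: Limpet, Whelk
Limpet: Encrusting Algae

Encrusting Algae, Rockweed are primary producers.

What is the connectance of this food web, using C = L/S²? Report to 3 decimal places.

The web has S = 7 species and L = 10 feeding links.
C = L / S² = 10 / 49 = 0.2041 ≈ 0.204.

C = 0.204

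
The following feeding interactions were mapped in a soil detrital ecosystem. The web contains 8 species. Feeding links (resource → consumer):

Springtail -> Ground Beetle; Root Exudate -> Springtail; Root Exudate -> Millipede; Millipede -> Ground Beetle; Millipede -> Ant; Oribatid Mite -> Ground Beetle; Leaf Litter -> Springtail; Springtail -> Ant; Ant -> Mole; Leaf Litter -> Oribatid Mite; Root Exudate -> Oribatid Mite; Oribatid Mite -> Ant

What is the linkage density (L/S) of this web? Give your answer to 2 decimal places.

There are L = 12 links among S = 8 species.
L/S = 12/8 = 1.5000 ≈ 1.50.

L/S = 1.50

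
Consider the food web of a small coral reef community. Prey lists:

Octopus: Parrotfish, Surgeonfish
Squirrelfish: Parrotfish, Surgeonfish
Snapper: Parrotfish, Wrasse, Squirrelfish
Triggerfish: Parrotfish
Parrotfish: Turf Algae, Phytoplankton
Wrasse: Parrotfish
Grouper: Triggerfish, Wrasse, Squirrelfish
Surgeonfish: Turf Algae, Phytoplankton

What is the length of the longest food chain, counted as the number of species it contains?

4 species

One longest chain: Turf Algae → Parrotfish → Triggerfish → Grouper.
It has 4 species and 3 links.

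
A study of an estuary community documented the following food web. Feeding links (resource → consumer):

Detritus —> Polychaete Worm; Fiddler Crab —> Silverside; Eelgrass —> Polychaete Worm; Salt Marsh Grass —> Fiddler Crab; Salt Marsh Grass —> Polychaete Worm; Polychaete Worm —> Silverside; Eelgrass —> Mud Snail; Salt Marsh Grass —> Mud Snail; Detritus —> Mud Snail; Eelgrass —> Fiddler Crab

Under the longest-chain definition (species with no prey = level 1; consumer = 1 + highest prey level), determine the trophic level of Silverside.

Trophic level 3

Eelgrass has no prey (basal) → level 1.
Fiddler Crab eats Eelgrass (level 1); other prey at levels: Salt Marsh Grass 1 → level 2.
Silverside eats Fiddler Crab (level 2); other prey at levels: Polychaete Worm 2 → level 3.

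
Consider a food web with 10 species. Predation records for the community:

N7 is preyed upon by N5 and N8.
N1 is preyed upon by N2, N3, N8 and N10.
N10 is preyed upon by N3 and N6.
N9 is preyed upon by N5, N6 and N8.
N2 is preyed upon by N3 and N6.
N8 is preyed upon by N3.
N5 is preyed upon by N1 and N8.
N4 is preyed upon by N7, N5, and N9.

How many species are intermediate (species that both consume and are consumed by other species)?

7

Intermediate species (has both prey and predators): N9, N7, N5, N1, N2, N10, N8.
Count: 7.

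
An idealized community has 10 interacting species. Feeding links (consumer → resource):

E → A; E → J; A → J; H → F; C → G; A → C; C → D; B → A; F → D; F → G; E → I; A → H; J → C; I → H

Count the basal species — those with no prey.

Basal species (no prey listed): D, G.
Count: 2.

2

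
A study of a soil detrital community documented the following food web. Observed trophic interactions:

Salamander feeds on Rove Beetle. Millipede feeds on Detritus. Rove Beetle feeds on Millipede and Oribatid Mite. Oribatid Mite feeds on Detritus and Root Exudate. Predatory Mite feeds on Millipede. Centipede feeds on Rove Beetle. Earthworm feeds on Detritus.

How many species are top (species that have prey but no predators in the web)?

Top species (has prey, but nothing eats it): Earthworm, Predatory Mite, Centipede, Salamander.
Count: 4.

4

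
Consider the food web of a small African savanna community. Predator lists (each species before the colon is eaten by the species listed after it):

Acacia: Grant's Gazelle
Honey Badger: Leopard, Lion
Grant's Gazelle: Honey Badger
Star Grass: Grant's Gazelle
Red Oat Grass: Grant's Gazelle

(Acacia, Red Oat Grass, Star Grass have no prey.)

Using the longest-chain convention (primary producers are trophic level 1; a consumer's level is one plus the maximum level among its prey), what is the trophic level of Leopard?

Trophic level 4

Acacia is a producer → level 1.
Grant's Gazelle eats Acacia (level 1); other prey at levels: Red Oat Grass 1, Star Grass 1 → level 2.
Honey Badger eats Grant's Gazelle → level 3.
Leopard eats Honey Badger → level 4.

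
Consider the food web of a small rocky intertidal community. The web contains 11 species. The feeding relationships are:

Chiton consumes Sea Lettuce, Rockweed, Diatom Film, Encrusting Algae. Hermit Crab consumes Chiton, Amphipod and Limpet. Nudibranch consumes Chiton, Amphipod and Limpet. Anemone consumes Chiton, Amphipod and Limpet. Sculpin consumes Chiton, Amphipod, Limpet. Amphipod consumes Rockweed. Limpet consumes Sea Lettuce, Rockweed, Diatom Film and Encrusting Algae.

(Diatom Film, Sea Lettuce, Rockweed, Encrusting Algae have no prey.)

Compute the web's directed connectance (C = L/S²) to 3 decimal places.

C = 0.174

The web has S = 11 species and L = 21 feeding links.
C = L / S² = 21 / 121 = 0.1736 ≈ 0.174.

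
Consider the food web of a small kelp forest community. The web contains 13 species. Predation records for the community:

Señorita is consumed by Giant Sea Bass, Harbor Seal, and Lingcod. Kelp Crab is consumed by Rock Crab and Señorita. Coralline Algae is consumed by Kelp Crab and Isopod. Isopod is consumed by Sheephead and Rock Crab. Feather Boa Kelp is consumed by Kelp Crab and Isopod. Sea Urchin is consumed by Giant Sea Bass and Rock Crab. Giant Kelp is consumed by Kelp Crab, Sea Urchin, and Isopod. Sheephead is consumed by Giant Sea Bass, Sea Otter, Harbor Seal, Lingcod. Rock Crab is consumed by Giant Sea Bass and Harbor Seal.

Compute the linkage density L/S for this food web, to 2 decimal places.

L/S = 1.69

There are L = 22 links among S = 13 species.
L/S = 22/13 = 1.6923 ≈ 1.69.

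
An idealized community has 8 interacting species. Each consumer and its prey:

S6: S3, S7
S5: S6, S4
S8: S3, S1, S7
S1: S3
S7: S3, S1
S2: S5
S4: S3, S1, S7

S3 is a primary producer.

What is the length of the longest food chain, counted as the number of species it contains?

6 species

One longest chain: S3 → S1 → S7 → S6 → S5 → S2.
It has 6 species and 5 links.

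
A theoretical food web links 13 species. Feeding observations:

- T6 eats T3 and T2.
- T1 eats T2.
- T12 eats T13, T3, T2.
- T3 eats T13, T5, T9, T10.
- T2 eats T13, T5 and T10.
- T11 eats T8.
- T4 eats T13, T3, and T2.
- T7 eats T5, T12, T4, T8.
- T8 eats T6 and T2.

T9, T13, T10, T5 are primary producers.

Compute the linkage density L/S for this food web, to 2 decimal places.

There are L = 23 links among S = 13 species.
L/S = 23/13 = 1.7692 ≈ 1.77.

L/S = 1.77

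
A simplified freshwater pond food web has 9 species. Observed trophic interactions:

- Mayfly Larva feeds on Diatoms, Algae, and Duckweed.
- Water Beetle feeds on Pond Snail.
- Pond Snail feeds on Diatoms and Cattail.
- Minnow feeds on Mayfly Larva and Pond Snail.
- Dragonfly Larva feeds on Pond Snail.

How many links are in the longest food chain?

One longest chain: Diatoms → Pond Snail → Dragonfly Larva.
It has 3 species and 2 links.

2 links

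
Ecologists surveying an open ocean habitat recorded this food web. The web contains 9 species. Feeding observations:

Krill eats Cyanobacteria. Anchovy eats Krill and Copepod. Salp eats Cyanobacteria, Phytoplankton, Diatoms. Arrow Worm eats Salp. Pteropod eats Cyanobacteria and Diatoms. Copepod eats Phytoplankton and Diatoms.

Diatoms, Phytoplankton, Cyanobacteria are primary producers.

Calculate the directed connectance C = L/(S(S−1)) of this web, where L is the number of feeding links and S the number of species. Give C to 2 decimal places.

C = 0.15

The web has S = 9 species and L = 11 feeding links.
C = L / (S(S−1)) = 11 / 72 = 0.1528 ≈ 0.15.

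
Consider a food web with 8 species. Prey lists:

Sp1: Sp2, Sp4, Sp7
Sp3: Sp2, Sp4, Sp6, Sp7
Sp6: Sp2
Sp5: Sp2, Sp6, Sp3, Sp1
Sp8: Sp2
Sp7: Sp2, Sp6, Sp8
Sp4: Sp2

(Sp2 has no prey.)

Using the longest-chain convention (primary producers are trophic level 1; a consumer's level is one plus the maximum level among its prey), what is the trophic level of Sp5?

Sp2 is a producer → level 1.
Sp6 eats Sp2 → level 2.
Sp7 eats Sp6 (level 2); other prey at levels: Sp2 1, Sp8 2 → level 3.
Sp3 eats Sp7 (level 3); other prey at levels: Sp2 1, Sp4 2, Sp6 2 → level 4.
Sp5 eats Sp3 (level 4); other prey at levels: Sp2 1, Sp6 2, Sp1 4 → level 5.

Trophic level 5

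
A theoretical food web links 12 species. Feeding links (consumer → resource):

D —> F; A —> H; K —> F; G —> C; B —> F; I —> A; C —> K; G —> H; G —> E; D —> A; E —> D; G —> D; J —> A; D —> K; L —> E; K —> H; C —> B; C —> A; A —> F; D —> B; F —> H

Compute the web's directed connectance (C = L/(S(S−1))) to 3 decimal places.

The web has S = 12 species and L = 21 feeding links.
C = L / (S(S−1)) = 21 / 132 = 0.1591 ≈ 0.159.

C = 0.159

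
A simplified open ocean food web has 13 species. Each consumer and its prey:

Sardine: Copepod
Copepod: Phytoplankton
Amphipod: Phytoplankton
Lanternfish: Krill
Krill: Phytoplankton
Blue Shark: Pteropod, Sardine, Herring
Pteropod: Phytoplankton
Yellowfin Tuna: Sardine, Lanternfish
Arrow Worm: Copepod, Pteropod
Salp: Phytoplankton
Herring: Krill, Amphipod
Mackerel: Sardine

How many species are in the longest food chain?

4 species

One longest chain: Phytoplankton → Krill → Lanternfish → Yellowfin Tuna.
It has 4 species and 3 links.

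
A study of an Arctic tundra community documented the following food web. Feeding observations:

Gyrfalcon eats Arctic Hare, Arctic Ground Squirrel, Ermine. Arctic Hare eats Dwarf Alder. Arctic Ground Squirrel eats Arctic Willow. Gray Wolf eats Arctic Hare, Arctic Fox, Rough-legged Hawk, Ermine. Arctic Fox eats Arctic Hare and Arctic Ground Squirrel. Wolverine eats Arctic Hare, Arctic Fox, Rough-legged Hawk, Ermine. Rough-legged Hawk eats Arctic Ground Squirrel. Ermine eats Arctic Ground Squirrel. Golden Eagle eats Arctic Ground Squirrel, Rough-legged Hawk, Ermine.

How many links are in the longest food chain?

3 links

One longest chain: Arctic Willow → Arctic Ground Squirrel → Rough-legged Hawk → Golden Eagle.
It has 4 species and 3 links.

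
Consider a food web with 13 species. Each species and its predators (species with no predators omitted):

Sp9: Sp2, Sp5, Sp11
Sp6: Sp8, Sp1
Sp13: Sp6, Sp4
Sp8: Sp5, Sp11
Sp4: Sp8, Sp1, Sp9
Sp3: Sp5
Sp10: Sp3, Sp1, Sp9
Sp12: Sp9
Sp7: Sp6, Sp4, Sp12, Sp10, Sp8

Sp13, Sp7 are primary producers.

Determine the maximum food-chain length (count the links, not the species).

3 links

One longest chain: Sp13 → Sp4 → Sp9 → Sp2.
It has 4 species and 3 links.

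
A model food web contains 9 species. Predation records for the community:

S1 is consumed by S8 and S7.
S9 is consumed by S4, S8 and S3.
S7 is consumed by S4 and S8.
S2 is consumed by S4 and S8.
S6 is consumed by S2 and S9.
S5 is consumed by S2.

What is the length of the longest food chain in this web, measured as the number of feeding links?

2 links

One longest chain: S6 → S2 → S8.
It has 3 species and 2 links.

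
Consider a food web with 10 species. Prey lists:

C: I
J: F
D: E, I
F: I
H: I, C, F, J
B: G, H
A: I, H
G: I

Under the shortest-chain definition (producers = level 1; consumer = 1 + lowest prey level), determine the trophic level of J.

Trophic level 3

I is a producer → level 1.
F eats I → level 2.
J eats F → level 3.
No prey of J is below level 2, so 3 is the minimum.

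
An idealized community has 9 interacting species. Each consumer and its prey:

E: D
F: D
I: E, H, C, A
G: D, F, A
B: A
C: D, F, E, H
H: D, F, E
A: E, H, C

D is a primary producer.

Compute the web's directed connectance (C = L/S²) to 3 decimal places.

C = 0.247

The web has S = 9 species and L = 20 feeding links.
C = L / S² = 20 / 81 = 0.2469 ≈ 0.247.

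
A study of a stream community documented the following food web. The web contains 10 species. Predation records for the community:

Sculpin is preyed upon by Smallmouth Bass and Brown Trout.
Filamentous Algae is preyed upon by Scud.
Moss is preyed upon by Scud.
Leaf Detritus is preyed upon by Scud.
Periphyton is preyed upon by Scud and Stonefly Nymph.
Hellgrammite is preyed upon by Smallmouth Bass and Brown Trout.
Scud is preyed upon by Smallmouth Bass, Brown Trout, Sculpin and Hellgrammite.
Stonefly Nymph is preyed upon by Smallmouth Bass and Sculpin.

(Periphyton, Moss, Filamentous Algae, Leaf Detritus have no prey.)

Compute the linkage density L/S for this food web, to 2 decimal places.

There are L = 15 links among S = 10 species.
L/S = 15/10 = 1.5000 ≈ 1.50.

L/S = 1.50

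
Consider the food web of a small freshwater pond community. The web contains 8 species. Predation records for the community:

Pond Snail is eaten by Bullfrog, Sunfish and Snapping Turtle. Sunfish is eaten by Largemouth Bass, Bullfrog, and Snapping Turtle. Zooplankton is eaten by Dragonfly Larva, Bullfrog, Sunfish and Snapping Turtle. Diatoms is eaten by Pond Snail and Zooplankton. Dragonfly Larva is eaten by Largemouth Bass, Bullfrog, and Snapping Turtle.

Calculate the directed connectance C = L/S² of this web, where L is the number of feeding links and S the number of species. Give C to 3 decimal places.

The web has S = 8 species and L = 15 feeding links.
C = L / S² = 15 / 64 = 0.2344 ≈ 0.234.

C = 0.234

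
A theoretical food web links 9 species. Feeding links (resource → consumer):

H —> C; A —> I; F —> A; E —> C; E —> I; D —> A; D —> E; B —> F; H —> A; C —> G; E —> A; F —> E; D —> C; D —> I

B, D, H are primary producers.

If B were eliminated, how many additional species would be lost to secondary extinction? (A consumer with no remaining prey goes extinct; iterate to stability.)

1

Remove B.
Round 1: F (all prey gone) → extinct.
No further losses. Total secondary extinctions: 1.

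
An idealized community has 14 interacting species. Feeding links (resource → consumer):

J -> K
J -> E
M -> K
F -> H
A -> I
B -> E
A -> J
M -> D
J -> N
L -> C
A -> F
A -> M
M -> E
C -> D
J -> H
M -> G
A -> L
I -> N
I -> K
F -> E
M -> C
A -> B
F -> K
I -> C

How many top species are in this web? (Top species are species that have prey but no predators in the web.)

Top species (has prey, but nothing eats it): N, H, K, G, E, D.
Count: 6.

6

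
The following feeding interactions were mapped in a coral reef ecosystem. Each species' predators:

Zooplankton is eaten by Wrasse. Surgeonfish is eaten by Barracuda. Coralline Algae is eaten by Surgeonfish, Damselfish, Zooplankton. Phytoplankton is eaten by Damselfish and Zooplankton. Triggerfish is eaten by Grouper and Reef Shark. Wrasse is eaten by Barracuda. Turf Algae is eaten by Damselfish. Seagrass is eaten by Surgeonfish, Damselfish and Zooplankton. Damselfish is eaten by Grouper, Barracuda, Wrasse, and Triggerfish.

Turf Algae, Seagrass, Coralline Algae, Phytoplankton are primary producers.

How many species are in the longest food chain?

One longest chain: Turf Algae → Damselfish → Wrasse → Barracuda.
It has 4 species and 3 links.

4 species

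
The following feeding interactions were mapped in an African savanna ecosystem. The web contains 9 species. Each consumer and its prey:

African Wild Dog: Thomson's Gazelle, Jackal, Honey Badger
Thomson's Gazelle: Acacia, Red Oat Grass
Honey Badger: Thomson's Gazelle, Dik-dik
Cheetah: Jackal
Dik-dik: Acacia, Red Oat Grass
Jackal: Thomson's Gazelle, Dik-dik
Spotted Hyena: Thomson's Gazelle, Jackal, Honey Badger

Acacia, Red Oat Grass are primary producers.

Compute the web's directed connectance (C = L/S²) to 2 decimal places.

The web has S = 9 species and L = 15 feeding links.
C = L / S² = 15 / 81 = 0.1852 ≈ 0.19.

C = 0.19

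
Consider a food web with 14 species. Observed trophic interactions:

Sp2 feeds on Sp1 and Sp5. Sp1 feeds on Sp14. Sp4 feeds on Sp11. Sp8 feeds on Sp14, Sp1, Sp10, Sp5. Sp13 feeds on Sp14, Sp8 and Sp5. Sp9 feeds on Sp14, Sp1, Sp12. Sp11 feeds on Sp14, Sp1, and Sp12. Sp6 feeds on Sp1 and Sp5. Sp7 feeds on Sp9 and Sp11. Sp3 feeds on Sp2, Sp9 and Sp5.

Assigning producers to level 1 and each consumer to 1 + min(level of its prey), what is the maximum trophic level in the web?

3

Producers (level 1): Sp5, Sp10, Sp12, Sp14.
Following each consumer down to its lowest-level prey: Sp12 → Sp11 → Sp4 (levels 1 through 3).
All prey of Sp4 (Sp11 2) are at level 2 or above, so Sp4 is at level 1 + 2 = 3.
Every consumer has at least one prey at level 2 or below, so none exceeds level 3.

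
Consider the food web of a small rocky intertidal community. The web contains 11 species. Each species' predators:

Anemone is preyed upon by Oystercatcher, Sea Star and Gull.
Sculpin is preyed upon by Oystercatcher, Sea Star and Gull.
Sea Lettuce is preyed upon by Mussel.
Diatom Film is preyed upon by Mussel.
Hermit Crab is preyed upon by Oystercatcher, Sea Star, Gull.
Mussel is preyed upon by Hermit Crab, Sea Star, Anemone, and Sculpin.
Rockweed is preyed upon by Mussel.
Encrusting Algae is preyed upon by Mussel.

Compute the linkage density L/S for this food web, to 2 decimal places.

L/S = 1.55

There are L = 17 links among S = 11 species.
L/S = 17/11 = 1.5455 ≈ 1.55.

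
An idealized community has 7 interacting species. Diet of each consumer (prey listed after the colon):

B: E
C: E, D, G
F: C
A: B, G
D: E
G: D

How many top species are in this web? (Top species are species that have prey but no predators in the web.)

Top species (has prey, but nothing eats it): A, F.
Count: 2.

2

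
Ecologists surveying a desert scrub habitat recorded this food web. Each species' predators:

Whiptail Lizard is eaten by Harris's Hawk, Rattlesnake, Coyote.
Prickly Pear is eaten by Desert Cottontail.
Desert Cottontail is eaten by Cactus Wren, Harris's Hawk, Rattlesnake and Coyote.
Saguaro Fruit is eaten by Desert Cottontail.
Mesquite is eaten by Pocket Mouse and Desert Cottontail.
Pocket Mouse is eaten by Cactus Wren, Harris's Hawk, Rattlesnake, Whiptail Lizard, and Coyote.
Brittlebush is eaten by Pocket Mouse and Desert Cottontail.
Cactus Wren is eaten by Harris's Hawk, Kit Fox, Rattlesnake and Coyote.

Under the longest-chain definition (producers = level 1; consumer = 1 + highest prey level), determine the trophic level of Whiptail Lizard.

Trophic level 3

Brittlebush is a producer → level 1.
Pocket Mouse eats Brittlebush (level 1); other prey at levels: Mesquite 1 → level 2.
Whiptail Lizard eats Pocket Mouse → level 3.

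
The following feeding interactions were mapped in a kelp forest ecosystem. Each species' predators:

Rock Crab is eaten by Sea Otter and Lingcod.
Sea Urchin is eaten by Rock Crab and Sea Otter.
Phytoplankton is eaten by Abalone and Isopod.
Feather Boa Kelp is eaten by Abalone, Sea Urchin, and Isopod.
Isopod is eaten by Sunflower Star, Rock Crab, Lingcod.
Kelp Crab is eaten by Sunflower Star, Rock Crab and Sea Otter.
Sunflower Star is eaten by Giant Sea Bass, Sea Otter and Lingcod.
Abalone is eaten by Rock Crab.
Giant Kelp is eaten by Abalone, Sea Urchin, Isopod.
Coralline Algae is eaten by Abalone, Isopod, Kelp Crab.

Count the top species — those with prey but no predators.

Top species (has prey, but nothing eats it): Sea Otter, Lingcod, Giant Sea Bass.
Count: 3.

3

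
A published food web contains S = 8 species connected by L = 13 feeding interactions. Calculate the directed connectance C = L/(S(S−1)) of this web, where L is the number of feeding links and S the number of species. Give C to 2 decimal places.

C = 0.23

The web has S = 8 species and L = 13 feeding links.
C = L / (S(S−1)) = 13 / 56 = 0.2321 ≈ 0.23.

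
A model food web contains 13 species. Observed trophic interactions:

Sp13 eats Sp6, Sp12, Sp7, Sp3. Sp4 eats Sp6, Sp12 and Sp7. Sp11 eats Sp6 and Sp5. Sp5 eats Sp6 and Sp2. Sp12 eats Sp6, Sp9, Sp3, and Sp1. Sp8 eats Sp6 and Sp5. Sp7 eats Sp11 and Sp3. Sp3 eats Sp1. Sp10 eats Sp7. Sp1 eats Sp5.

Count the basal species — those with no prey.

Basal species (no prey listed): Sp6, Sp9, Sp2.
Count: 3.

3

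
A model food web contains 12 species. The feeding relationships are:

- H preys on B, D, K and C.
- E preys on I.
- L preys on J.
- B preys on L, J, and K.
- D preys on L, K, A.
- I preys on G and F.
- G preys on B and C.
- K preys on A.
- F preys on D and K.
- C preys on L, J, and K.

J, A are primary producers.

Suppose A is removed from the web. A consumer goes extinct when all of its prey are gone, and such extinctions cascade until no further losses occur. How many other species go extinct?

1

Remove A.
Round 1: K (all prey gone) → extinct.
No further losses. Total secondary extinctions: 1.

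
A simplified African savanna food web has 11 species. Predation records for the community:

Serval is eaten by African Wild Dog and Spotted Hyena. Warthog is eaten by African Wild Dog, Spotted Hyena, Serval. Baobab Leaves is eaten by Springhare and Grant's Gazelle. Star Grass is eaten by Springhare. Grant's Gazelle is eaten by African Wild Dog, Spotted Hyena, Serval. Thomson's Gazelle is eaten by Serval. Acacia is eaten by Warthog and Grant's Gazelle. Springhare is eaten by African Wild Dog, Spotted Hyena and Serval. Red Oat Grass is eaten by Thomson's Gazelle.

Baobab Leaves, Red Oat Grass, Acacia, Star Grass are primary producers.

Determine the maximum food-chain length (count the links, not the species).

3 links

One longest chain: Baobab Leaves → Grant's Gazelle → Serval → Spotted Hyena.
It has 4 species and 3 links.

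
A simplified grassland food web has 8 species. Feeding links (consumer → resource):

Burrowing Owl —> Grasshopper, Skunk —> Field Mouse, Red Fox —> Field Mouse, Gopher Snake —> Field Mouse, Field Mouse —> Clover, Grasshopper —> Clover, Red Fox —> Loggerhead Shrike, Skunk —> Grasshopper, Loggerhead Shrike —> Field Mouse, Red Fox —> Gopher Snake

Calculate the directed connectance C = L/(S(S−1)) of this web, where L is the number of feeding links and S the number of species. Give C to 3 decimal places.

C = 0.179

The web has S = 8 species and L = 10 feeding links.
C = L / (S(S−1)) = 10 / 56 = 0.1786 ≈ 0.179.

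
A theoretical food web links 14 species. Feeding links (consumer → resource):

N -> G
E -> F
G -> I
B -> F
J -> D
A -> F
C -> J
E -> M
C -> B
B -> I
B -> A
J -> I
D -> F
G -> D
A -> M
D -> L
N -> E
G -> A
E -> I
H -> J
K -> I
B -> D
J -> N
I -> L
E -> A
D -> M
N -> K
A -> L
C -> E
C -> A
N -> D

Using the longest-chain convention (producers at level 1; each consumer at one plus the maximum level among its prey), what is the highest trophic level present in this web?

6

Producers (level 1): L, F, M.
L → A → G → N → J → H gives H level 6.
No species has a prey at level 6, so no species reaches level 7.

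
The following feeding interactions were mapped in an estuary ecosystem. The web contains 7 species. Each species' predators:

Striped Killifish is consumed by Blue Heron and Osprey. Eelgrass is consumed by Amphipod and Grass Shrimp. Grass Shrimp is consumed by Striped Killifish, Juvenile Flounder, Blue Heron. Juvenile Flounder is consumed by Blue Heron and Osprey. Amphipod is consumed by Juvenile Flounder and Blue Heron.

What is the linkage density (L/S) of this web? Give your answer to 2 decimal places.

L/S = 1.57

There are L = 11 links among S = 7 species.
L/S = 11/7 = 1.5714 ≈ 1.57.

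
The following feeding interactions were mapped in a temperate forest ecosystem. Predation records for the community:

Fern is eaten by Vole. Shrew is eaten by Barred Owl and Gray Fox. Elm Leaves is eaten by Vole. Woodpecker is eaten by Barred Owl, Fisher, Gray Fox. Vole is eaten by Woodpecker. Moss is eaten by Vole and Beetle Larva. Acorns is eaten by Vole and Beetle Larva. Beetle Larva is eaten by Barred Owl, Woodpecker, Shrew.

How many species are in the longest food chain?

4 species

One longest chain: Acorns → Beetle Larva → Woodpecker → Barred Owl.
It has 4 species and 3 links.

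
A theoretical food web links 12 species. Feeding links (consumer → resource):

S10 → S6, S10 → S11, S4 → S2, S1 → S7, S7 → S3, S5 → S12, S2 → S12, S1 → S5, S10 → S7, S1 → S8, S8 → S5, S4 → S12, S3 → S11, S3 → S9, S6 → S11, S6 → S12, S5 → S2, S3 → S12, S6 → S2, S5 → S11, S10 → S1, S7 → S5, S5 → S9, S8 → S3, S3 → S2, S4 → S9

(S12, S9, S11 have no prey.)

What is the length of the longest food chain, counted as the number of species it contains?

One longest chain: S12 → S2 → S5 → S7 → S1 → S10.
It has 6 species and 5 links.

6 species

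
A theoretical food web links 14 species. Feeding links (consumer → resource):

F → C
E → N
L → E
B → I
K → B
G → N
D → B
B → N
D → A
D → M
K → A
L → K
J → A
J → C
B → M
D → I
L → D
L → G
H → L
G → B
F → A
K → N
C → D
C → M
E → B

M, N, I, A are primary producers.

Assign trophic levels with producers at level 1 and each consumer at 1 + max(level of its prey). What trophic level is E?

Trophic level 3

M is a producer → level 1.
B eats M (level 1); other prey at levels: N 1, I 1 → level 2.
E eats B (level 2); other prey at levels: N 1 → level 3.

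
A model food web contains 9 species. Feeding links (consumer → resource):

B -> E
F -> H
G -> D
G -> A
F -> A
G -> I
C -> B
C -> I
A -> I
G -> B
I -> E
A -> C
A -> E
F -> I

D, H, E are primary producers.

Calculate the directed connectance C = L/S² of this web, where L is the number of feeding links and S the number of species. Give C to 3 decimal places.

The web has S = 9 species and L = 14 feeding links.
C = L / S² = 14 / 81 = 0.1728 ≈ 0.173.

C = 0.173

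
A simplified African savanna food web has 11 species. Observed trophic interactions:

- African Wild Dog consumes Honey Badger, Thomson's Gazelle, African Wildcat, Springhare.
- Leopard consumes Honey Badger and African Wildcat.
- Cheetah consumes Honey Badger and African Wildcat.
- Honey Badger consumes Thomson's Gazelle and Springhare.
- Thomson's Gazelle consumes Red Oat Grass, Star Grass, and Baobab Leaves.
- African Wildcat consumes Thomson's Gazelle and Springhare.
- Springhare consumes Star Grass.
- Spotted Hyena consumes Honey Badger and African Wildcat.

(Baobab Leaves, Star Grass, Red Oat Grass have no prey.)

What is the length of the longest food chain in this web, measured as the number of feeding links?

3 links

One longest chain: Star Grass → Springhare → African Wildcat → Leopard.
It has 4 species and 3 links.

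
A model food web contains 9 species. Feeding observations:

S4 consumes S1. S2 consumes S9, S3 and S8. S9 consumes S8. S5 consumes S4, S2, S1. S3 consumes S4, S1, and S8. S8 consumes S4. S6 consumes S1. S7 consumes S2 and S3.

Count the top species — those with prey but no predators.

Top species (has prey, but nothing eats it): S6, S5, S7.
Count: 3.

3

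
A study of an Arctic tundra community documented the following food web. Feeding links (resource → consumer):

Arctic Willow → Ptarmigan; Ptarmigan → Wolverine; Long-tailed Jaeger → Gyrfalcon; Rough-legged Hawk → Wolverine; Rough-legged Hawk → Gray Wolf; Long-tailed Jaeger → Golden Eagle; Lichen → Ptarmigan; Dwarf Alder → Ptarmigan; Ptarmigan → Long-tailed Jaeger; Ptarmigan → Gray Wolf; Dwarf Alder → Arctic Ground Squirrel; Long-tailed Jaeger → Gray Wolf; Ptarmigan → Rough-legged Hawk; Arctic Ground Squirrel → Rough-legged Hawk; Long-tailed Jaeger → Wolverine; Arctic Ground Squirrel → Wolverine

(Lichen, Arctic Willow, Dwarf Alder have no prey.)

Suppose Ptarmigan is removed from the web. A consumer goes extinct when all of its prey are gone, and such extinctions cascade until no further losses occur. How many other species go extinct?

Remove Ptarmigan.
Round 1: Long-tailed Jaeger (all prey gone) → extinct.
Round 2: Golden Eagle (all prey gone), Gyrfalcon (all prey gone) → extinct.
No further losses. Total secondary extinctions: 3.

3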